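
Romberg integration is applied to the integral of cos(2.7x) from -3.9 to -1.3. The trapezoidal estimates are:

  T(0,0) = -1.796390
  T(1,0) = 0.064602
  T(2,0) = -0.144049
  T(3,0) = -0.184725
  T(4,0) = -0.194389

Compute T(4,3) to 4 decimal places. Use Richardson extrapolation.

-0.1976

Richardson extrapolation on the trapezoidal column (denominator 4−1=3):
T(2,1) = -0.144049 + (-0.144049 − 0.064602)/3 = -0.213599
T(3,1) = (4·(-0.184725) − (-0.144049)) / 3 = -0.198284
T(4,1) = (4·(-0.194389) − (-0.184725)) / 3 = -0.197610
T(3,2) = -0.198284 + (-0.198284 − (-0.213599))/15 = -0.197263
T(4,2) = -0.197610 + (-0.197610 − (-0.198284))/15 = -0.197565
T(4,3) = -0.197565 + (-0.197565 − (-0.197263))/63 = -0.197570
(Column j=1 coincides with Simpson's rule on the same nodes.)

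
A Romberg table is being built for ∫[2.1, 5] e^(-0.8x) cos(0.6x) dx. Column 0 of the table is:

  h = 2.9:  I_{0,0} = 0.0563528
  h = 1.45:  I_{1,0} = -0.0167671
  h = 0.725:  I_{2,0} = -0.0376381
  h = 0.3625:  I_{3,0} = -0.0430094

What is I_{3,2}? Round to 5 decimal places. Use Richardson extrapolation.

-0.04481

I_{2,1} = (4·(-0.0376381) − (-0.0167671)) / 3 = -0.0445951
I_{3,1} = (4·(-0.0430094) − (-0.0376381)) / 3 = -0.0447998
I_{3,2} = -0.0447998 + (-0.0447998 − (-0.0445951))/15 = -0.0448134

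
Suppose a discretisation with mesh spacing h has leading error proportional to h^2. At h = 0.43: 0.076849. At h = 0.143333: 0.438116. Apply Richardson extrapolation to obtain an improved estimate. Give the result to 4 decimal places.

0.4833

The leading error scales as h^2; refining by a factor of 3 reduces it by 3^2 = 9.
Extrapolated value = (9·A(h/3) − A(h)) / (9 − 1)
= (9·0.438116 − 0.076849) / 8
= 3.866195 / 8 = 0.483274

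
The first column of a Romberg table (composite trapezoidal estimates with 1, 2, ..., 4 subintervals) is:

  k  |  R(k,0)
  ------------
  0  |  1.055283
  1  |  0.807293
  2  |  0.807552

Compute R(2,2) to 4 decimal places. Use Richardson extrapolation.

Richardson extrapolation on the trapezoidal column (denominator 4−1=3):
R(1,1) = 0.807293 + (0.807293 − 1.055283)/3 = 0.724630
R(2,1) = (4·0.807552 − 0.807293) / 3 = 0.807638
R(2,2) = 0.807638 + (0.807638 − 0.724630)/15 = 0.813172

0.8132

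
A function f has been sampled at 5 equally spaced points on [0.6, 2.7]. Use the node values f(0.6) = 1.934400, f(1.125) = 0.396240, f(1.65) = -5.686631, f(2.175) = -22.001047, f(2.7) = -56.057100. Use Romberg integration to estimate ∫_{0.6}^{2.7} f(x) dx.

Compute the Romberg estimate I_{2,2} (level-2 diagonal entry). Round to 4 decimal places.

-26.5639

I_{0,0} (trapezoid, 1 panel, h=2.1000): -56.828835
I_{1,0} (trapezoid, 2 panels, h=1.0500): -34.385380
I_{2,0} (trapezoid, 4 panels, h=0.5250): -28.535214
I_{1,1} = -34.385380 + (-34.385380 − (-56.828835))/3 = -26.904228
I_{2,1} = -28.535214 + (-28.535214 − (-34.385380))/3 = -26.585159
I_{2,2} = -26.585159 + (-26.585159 − (-26.904228))/15 = -26.563888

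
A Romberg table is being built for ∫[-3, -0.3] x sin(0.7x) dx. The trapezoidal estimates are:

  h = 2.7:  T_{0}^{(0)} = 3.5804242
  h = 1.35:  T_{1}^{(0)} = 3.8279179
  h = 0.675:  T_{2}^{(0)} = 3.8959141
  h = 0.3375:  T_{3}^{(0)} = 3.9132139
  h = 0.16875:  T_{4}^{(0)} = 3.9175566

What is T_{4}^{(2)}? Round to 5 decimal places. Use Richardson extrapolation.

3.91901

Richardson extrapolation on the trapezoidal column (denominator 4−1=3):
T_{3}^{(1)} = (4·3.9132139 − 3.8959141) / 3 = 3.9189805
T_{4}^{(1)} = (4·3.9175566 − 3.9132139) / 3 = 3.9190042
T_{4}^{(2)} = (16·3.9190042 − 3.9189805) / 15 = 3.9190058
(Column j=1 coincides with Simpson's rule on the same nodes.)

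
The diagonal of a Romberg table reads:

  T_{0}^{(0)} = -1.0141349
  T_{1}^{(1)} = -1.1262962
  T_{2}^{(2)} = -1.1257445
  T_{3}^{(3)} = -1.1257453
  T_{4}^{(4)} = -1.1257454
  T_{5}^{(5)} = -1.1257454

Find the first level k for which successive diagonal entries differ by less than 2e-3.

|T_{1}^{(1)} − T_{0}^{(0)}| = 0.1121613 ≥ 2e-3
|T_{2}^{(2)} − T_{1}^{(1)}| = 0.0005517 < 2e-3

k = 2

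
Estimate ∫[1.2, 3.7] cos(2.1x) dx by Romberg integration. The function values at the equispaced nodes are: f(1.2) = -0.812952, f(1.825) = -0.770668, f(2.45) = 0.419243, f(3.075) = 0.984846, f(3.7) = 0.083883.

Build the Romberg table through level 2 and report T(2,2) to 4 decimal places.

T(0,0) (trapezoid, 1 panel, h=2.5000): -0.911336
T(1,0) (trapezoid, 2 panels, h=1.2500): 0.068386
T(2,0) (trapezoid, 4 panels, h=0.6250): 0.168054
T(1,1) = 0.068386 + (0.068386 − (-0.911336))/3 = 0.394960
T(2,1) = 0.168054 + (0.168054 − 0.068386)/3 = 0.201277
T(2,2) = 0.201277 + (0.201277 − 0.394960)/15 = 0.188365

0.1884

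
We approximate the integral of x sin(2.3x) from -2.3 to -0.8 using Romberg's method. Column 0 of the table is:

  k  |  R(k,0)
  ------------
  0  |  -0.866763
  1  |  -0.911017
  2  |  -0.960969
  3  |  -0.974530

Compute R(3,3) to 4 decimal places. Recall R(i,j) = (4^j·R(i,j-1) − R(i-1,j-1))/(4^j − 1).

-0.9791

Richardson extrapolation on the trapezoidal column (denominator 4−1=3):
R(1,1) = (4·(-0.911017) − (-0.866763)) / 3 = -0.925768
R(2,1) = -0.960969 + (-0.960969 − (-0.911017))/3 = -0.977620
R(3,1) = (4·(-0.974530) − (-0.960969)) / 3 = -0.979050
R(2,2) = -0.977620 + (-0.977620 − (-0.925768))/15 = -0.981077
R(3,2) = (16·(-0.979050) − (-0.977620)) / 15 = -0.979145
R(3,3) = (64·(-0.979145) − (-0.981077)) / 63 = -0.979114
(Column j=1 coincides with Simpson's rule on the same nodes.)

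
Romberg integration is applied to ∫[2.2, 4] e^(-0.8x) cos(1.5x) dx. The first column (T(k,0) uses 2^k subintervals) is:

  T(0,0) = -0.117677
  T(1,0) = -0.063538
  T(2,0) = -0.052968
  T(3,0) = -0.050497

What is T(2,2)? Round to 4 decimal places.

-0.0497

Richardson extrapolation on the trapezoidal column (denominator 4−1=3):
T(1,1) = (4·(-0.063538) − (-0.117677)) / 3 = -0.045492
T(2,1) = -0.052968 + (-0.052968 − (-0.063538))/3 = -0.049445
T(2,2) = -0.049445 + (-0.049445 − (-0.045492))/15 = -0.049709
(Column j=1 coincides with Simpson's rule on the same nodes.)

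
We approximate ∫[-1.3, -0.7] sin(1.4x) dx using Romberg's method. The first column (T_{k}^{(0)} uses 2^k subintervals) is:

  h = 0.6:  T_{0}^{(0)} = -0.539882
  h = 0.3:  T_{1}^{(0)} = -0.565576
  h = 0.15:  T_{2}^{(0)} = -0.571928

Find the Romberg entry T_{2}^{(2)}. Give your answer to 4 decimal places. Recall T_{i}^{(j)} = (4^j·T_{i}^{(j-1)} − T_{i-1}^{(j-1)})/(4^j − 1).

Richardson extrapolation on the trapezoidal column (denominator 4−1=3):
T_{1}^{(1)} = (4·(-0.565576) − (-0.539882)) / 3 = -0.574141
T_{2}^{(1)} = (4·(-0.571928) − (-0.565576)) / 3 = -0.574045
T_{2}^{(2)} = -0.574045 + (-0.574045 − (-0.574141))/15 = -0.574039
(Column j=1 coincides with Simpson's rule on the same nodes.)

-0.5740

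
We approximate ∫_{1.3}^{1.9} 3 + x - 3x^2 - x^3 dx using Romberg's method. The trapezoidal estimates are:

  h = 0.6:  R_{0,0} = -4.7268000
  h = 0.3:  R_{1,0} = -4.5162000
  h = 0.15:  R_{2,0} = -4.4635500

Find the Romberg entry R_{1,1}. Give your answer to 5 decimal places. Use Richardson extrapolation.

-4.44600

R_{1,1} = (4·(-4.5162000) − (-4.7268000)) / 3 = -4.4460000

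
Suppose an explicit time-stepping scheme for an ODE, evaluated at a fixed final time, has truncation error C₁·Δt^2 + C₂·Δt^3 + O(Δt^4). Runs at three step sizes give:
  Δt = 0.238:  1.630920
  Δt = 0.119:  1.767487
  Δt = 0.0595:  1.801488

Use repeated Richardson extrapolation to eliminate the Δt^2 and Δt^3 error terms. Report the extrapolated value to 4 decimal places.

1.8128

First eliminate the Δt^2 term (factor 2^2 = 4):
  B₁ = (4·1.767487 − 1.630920)/3 = 1.813009
  B₂ = (4·1.801488 − 1.767487)/3 = 1.812822
Then eliminate the Δt^3 term (factor 2^3 = 8):
  (8·1.812822 − 1.813009)/7 = 1.812795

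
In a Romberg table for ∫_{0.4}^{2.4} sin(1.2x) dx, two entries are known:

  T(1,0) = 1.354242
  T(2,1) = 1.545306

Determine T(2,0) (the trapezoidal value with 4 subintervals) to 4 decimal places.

From T(2,1) = (4·T(2,0) − T(1,0))/3, solve for T(2,0):
4·T(2,0) = 3·1.545306 + 1.354242 = 5.990160
T(2,0) = 1.497540

1.4975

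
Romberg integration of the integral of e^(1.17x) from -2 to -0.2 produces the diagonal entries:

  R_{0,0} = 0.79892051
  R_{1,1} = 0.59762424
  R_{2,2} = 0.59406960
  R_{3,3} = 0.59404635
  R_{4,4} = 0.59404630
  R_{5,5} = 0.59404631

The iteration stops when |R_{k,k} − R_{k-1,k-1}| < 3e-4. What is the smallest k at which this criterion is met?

k = 3

|R_{1,1} − R_{0,0}| = 0.20129627 ≥ 3e-4
|R_{2,2} − R_{1,1}| = 0.00355464 ≥ 3e-4
|R_{3,3} − R_{2,2}| = 0.00002325 < 3e-4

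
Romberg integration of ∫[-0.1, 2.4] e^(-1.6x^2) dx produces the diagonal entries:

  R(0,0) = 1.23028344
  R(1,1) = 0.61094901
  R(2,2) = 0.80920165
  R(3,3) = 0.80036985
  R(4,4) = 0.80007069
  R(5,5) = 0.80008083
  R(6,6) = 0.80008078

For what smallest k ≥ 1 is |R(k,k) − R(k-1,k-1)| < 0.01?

k = 3

|R(1,1) − R(0,0)| = 0.61933443 ≥ 0.01
|R(2,2) − R(1,1)| = 0.19825264 ≥ 0.01
|R(3,3) − R(2,2)| = 0.00883180 < 0.01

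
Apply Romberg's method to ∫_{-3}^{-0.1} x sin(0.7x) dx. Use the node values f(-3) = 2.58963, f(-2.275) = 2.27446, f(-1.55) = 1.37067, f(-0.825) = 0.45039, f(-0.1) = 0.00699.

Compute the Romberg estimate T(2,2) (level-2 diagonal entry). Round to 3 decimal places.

3.925

T(0,0) (trapezoid, 1 panel, h=2.9000): 3.76510
T(1,0) (trapezoid, 2 panels, h=1.4500): 3.87002
T(2,0) (trapezoid, 4 panels, h=0.7250): 3.91053
T(1,1) = 3.87002 + (3.87002 − 3.76510)/3 = 3.90499
T(2,1) = 3.91053 + (3.91053 − 3.87002)/3 = 3.92403
T(2,2) = 3.92403 + (3.92403 − 3.90499)/15 = 3.92530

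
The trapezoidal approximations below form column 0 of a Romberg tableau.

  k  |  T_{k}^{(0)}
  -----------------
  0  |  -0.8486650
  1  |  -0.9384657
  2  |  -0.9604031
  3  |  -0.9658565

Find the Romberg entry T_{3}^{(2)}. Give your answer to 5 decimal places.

-0.96767

T_{2}^{(1)} = (4·(-0.9604031) − (-0.9384657)) / 3 = -0.9677156
T_{3}^{(1)} = -0.9658565 + (-0.9658565 − (-0.9604031))/3 = -0.9676743
T_{3}^{(2)} = (16·(-0.9676743) − (-0.9677156)) / 15 = -0.9676715
(Column j=1 coincides with Simpson's rule on the same nodes.)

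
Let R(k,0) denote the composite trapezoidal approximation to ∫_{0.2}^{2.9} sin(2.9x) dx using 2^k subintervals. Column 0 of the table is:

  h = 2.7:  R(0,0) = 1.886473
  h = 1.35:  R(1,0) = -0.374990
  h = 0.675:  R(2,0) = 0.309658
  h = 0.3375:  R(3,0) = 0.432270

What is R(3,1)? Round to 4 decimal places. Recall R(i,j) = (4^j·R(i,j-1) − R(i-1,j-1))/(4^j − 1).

0.4731

R(3,1) = 0.432270 + (0.432270 − 0.309658)/3 = 0.473141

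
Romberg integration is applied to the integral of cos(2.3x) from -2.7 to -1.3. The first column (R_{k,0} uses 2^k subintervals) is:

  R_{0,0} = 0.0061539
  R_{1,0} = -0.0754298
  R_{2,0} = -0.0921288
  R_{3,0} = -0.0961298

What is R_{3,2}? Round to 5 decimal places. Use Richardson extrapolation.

-0.09745

Richardson extrapolation on the trapezoidal column (denominator 4−1=3):
R_{2,1} = -0.0921288 + (-0.0921288 − (-0.0754298))/3 = -0.0976951
R_{3,1} = (4·(-0.0961298) − (-0.0921288)) / 3 = -0.0974635
R_{3,2} = -0.0974635 + (-0.0974635 − (-0.0976951))/15 = -0.0974481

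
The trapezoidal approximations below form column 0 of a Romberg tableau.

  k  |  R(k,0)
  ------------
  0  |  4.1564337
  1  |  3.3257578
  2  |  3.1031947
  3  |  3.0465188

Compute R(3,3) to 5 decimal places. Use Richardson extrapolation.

Richardson extrapolation on the trapezoidal column (denominator 4−1=3):
R(1,1) = (4·3.3257578 − 4.1564337) / 3 = 3.0488658
R(2,1) = 3.1031947 + (3.1031947 − 3.3257578)/3 = 3.0290070
R(3,1) = (4·3.0465188 − 3.1031947) / 3 = 3.0276268
R(2,2) = 3.0290070 + (3.0290070 − 3.0488658)/15 = 3.0276831
R(3,2) = 3.0276268 + (3.0276268 − 3.0290070)/15 = 3.0275348
R(3,3) = 3.0275348 + (3.0275348 − 3.0276831)/63 = 3.0275324

3.02753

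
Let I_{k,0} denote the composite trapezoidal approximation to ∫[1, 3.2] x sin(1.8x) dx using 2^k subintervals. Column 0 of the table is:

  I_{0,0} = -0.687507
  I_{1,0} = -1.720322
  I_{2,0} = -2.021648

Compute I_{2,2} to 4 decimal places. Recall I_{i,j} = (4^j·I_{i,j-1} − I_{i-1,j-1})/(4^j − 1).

-2.1259

I_{1,1} = (4·(-1.720322) − (-0.687507)) / 3 = -2.064594
I_{2,1} = (4·(-2.021648) − (-1.720322)) / 3 = -2.122090
I_{2,2} = (16·(-2.122090) − (-2.064594)) / 15 = -2.125923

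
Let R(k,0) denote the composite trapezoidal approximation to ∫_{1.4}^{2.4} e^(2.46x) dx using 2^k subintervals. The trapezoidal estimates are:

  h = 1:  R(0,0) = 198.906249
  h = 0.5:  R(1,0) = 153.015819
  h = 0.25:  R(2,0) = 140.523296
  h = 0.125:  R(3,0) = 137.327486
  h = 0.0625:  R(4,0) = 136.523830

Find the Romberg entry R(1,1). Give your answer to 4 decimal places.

137.7190

Richardson extrapolation on the trapezoidal column (denominator 4−1=3):
R(1,1) = (4·153.015819 − 198.906249) / 3 = 137.719009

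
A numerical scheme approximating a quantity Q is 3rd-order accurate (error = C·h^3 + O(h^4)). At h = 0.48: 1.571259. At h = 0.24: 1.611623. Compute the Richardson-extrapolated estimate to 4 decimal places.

Extrapolated value = (8·A(h/2) − A(h)) / (8 − 1)
= (8·1.611623 − 1.571259) / 7
= 11.321725 / 7 = 1.617389

1.6174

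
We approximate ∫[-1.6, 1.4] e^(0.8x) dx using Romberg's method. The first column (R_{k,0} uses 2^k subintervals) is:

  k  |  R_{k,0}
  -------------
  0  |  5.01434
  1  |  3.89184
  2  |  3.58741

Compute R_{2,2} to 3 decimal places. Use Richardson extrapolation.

3.484

R_{1,1} = 3.89184 + (3.89184 − 5.01434)/3 = 3.51767
R_{2,1} = 3.58741 + (3.58741 − 3.89184)/3 = 3.48593
R_{2,2} = 3.48593 + (3.48593 − 3.51767)/15 = 3.48381
(Column j=1 coincides with Simpson's rule on the same nodes.)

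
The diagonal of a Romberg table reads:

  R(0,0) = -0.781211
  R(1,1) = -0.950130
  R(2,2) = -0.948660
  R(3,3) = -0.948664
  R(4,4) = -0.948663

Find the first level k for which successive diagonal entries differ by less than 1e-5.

|R(1,1) − R(0,0)| = 0.168919 ≥ 1e-5
|R(2,2) − R(1,1)| = 0.001470 ≥ 1e-5
|R(3,3) − R(2,2)| = 0.000004 < 1e-5

k = 3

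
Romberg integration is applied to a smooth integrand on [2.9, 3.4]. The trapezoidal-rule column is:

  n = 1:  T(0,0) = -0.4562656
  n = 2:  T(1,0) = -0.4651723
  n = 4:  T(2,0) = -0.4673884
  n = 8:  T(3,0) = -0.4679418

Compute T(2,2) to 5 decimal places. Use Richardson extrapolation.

T(1,1) = -0.4651723 + (-0.4651723 − (-0.4562656))/3 = -0.4681412
T(2,1) = (4·(-0.4673884) − (-0.4651723)) / 3 = -0.4681271
T(2,2) = (16·(-0.4681271) − (-0.4681412)) / 15 = -0.4681262

-0.46813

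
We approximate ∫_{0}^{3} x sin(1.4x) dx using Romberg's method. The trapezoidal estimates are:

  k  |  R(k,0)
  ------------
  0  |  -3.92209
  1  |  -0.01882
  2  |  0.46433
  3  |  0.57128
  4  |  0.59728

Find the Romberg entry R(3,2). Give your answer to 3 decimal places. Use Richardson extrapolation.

0.606

R(2,1) = 0.46433 + (0.46433 − (-0.01882))/3 = 0.62538
R(3,1) = (4·0.57128 − 0.46433) / 3 = 0.60693
R(3,2) = (16·0.60693 − 0.62538) / 15 = 0.60570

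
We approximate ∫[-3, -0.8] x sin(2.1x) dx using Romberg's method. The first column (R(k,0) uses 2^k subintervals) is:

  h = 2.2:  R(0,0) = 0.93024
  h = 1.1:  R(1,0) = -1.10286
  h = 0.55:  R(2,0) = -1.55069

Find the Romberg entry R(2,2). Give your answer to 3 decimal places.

-1.695

Richardson extrapolation on the trapezoidal column (denominator 4−1=3):
R(1,1) = (4·(-1.10286) − 0.93024) / 3 = -1.78056
R(2,1) = -1.55069 + (-1.55069 − (-1.10286))/3 = -1.69997
R(2,2) = -1.69997 + (-1.69997 − (-1.78056))/15 = -1.69460
(Column j=1 coincides with Simpson's rule on the same nodes.)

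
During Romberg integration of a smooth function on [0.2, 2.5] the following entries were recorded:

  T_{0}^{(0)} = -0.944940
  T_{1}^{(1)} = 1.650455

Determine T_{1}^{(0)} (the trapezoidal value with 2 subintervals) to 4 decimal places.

From T_{1}^{(1)} = (4·T_{1}^{(0)} − T_{0}^{(0)})/3, solve for T_{1}^{(0)}:
4·T_{1}^{(0)} = 3·1.650455 + (-0.944940) = 4.006425
T_{1}^{(0)} = 1.001606

1.0016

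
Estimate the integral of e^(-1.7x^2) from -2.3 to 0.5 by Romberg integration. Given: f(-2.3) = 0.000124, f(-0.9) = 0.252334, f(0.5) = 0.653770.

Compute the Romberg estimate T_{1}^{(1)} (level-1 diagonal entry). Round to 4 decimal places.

0.7762

T_{0}^{(0)} (trapezoid, 1 panel, h=2.8000): 0.915452
T_{1}^{(0)} (trapezoid, 2 panels, h=1.4000): 0.810993
T_{1}^{(1)} = 0.810993 + (0.810993 − 0.915452)/3 = 0.776173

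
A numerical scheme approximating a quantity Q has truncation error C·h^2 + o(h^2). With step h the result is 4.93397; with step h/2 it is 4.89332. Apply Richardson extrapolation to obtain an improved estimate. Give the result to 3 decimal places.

4.880

The leading error scales as h^2; refining by a factor of 2 reduces it by 2^2 = 4.
Extrapolated value = (4·A(h/2) − A(h)) / (4 − 1)
= (4·4.89332 − 4.93397) / 3
= 14.63931 / 3 = 4.87977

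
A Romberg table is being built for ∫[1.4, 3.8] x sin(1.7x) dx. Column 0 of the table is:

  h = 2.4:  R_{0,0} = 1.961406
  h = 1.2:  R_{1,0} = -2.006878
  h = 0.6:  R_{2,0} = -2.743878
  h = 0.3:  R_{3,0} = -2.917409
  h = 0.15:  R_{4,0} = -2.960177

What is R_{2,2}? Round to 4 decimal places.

-2.9669

R_{1,1} = (4·(-2.006878) − 1.961406) / 3 = -3.329639
R_{2,1} = -2.743878 + (-2.743878 − (-2.006878))/3 = -2.989545
R_{2,2} = -2.989545 + (-2.989545 − (-3.329639))/15 = -2.966872
(Column j=1 coincides with Simpson's rule on the same nodes.)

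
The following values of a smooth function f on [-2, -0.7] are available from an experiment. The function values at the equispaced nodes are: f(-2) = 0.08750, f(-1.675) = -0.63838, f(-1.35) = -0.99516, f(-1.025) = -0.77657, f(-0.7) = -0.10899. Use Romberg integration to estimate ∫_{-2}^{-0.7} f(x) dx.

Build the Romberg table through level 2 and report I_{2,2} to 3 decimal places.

-0.829

I_{0,0} (trapezoid, 1 panel, h=1.3000): -0.01397
I_{1,0} (trapezoid, 2 panels, h=0.6500): -0.65384
I_{2,0} (trapezoid, 4 panels, h=0.3250): -0.78678
I_{1,1} = -0.65384 + (-0.65384 − (-0.01397))/3 = -0.86713
I_{2,1} = -0.78678 + (-0.78678 − (-0.65384))/3 = -0.83109
I_{2,2} = -0.83109 + (-0.83109 − (-0.86713))/15 = -0.82869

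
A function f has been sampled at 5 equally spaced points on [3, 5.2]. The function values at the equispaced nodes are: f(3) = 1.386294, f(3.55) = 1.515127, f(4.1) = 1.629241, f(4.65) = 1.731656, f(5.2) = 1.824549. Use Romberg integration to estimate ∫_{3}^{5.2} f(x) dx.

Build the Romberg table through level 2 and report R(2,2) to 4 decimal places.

3.5670

R(0,0) (trapezoid, 1 panel, h=2.2000): 3.531927
R(1,0) (trapezoid, 2 panels, h=1.1000): 3.558129
R(2,0) (trapezoid, 4 panels, h=0.5500): 3.564795
R(1,1) = 3.558129 + (3.558129 − 3.531927)/3 = 3.566863
R(2,1) = 3.564795 + (3.564795 − 3.558129)/3 = 3.567017
R(2,2) = 3.567017 + (3.567017 − 3.566863)/15 = 3.567027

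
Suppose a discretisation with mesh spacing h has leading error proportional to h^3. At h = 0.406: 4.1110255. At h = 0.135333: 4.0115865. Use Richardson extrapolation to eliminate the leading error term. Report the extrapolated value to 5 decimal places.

4.00776

The leading error scales as h^3; refining by a factor of 3 reduces it by 3^3 = 27.
Extrapolated value = (27·A(h/3) − A(h)) / (27 − 1)
= (27·4.0115865 − 4.1110255) / 26
= 104.2018100 / 26 = 4.0077619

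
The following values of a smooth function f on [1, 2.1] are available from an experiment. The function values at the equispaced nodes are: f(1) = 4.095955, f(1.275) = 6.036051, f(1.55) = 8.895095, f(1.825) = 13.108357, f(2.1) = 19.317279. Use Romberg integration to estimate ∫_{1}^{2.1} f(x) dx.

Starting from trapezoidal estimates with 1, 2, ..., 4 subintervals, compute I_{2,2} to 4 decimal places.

10.7953

I_{0,0} (trapezoid, 1 panel, h=1.1000): 12.877279
I_{1,0} (trapezoid, 2 panels, h=0.5500): 11.330942
I_{2,0} (trapezoid, 4 panels, h=0.2750): 10.930183
I_{1,1} = 11.330942 + (11.330942 − 12.877279)/3 = 10.815496
I_{2,1} = 10.930183 + (10.930183 − 11.330942)/3 = 10.796597
I_{2,2} = 10.796597 + (10.796597 − 10.815496)/15 = 10.795337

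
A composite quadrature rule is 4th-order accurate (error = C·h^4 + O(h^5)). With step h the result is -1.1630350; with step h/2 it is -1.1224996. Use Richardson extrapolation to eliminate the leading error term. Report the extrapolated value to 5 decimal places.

The leading error scales as h^4; refining by a factor of 2 reduces it by 2^4 = 16.
Extrapolated value = (16·A(h/2) − A(h)) / (16 − 1)
= (16·(-1.1224996) − (-1.1630350)) / 15
= -16.7969586 / 15 = -1.1197972

-1.11980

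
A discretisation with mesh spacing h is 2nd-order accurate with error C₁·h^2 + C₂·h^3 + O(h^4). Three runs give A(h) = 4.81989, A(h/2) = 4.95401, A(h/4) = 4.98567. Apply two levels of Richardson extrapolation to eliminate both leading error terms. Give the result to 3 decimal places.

First eliminate the h^2 term (factor 2^2 = 4):
  B₁ = (4·4.95401 − 4.81989)/3 = 4.99872
  B₂ = (4·4.98567 − 4.95401)/3 = 4.99622
Then eliminate the h^3 term (factor 2^3 = 8):
  (8·4.99622 − 4.99872)/7 = 4.99586

4.996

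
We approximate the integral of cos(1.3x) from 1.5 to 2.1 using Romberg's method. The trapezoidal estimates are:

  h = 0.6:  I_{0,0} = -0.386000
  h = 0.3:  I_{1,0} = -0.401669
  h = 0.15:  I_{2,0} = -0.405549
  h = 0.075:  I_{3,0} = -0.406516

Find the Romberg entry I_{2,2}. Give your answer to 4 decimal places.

Richardson extrapolation on the trapezoidal column (denominator 4−1=3):
I_{1,1} = (4·(-0.401669) − (-0.386000)) / 3 = -0.406892
I_{2,1} = -0.405549 + (-0.405549 − (-0.401669))/3 = -0.406842
I_{2,2} = -0.406842 + (-0.406842 − (-0.406892))/15 = -0.406839
(Column j=1 coincides with Simpson's rule on the same nodes.)

-0.4068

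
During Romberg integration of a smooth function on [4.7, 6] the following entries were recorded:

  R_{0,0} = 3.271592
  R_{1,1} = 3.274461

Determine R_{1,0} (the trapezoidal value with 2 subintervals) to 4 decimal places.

3.2737

From R_{1,1} = (4·R_{1,0} − R_{0,0})/3, solve for R_{1,0}:
4·R_{1,0} = 3·3.274461 + 3.271592 = 13.094975
R_{1,0} = 3.273744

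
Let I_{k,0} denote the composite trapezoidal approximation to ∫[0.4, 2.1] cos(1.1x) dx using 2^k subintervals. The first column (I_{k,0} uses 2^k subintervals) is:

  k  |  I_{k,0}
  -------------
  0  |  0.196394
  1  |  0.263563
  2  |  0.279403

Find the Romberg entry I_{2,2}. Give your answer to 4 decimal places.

0.2846

Richardson extrapolation on the trapezoidal column (denominator 4−1=3):
I_{1,1} = 0.263563 + (0.263563 − 0.196394)/3 = 0.285953
I_{2,1} = (4·0.279403 − 0.263563) / 3 = 0.284683
I_{2,2} = 0.284683 + (0.284683 − 0.285953)/15 = 0.284598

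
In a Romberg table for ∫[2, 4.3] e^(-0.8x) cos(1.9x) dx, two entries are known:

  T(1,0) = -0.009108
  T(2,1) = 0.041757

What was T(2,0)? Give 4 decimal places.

From T(2,1) = (4·T(2,0) − T(1,0))/3, solve for T(2,0):
4·T(2,0) = 3·0.041757 + (-0.009108) = 0.116163
T(2,0) = 0.029041

0.0290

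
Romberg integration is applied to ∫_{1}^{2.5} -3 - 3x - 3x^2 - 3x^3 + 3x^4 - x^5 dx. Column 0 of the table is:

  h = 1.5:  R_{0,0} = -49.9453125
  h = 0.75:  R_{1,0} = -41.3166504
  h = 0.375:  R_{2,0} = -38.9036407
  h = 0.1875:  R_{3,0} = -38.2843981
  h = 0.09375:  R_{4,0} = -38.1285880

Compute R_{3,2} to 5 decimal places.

-38.07656

R_{2,1} = -38.9036407 + (-38.9036407 − (-41.3166504))/3 = -38.0993041
R_{3,1} = (4·(-38.2843981) − (-38.9036407)) / 3 = -38.0779839
R_{3,2} = -38.0779839 + (-38.0779839 − (-38.0993041))/15 = -38.0765626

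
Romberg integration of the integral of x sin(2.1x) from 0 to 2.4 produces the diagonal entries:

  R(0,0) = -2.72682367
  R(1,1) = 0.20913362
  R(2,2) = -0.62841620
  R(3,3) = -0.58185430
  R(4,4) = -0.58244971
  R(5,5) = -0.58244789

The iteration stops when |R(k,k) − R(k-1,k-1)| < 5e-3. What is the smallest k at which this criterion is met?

k = 4

|R(1,1) − R(0,0)| = 2.93595729 ≥ 5e-3
|R(2,2) − R(1,1)| = 0.83754982 ≥ 5e-3
|R(3,3) − R(2,2)| = 0.04656190 ≥ 5e-3
|R(4,4) − R(3,3)| = 0.00059541 < 5e-3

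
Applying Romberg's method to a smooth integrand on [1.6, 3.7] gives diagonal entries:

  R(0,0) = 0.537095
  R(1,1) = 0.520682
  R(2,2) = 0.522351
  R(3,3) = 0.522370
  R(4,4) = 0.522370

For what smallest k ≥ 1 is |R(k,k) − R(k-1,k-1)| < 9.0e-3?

k = 2

|R(1,1) − R(0,0)| = 0.016413 ≥ 9.0e-3
|R(2,2) − R(1,1)| = 0.001669 < 9.0e-3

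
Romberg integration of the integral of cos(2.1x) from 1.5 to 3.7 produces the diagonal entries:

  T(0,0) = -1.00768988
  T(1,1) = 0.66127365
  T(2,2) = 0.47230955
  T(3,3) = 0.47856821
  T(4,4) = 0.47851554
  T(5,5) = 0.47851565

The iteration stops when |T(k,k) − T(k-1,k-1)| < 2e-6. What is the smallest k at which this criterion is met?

k = 5

|T(1,1) − T(0,0)| = 1.66896353 ≥ 2e-6
|T(2,2) − T(1,1)| = 0.18896410 ≥ 2e-6
|T(3,3) − T(2,2)| = 0.00625866 ≥ 2e-6
|T(4,4) − T(3,3)| = 0.00005267 ≥ 2e-6
|T(5,5) − T(4,4)| = 0.00000011 < 2e-6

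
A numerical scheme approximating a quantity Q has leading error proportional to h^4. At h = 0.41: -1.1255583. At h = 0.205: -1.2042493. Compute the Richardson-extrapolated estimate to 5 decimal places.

The leading error scales as h^4; refining by a factor of 2 reduces it by 2^4 = 16.
Extrapolated value = (16·A(h/2) − A(h)) / (16 − 1)
= (16·(-1.2042493) − (-1.1255583)) / 15
= -18.1424305 / 15 = -1.2094954

-1.20950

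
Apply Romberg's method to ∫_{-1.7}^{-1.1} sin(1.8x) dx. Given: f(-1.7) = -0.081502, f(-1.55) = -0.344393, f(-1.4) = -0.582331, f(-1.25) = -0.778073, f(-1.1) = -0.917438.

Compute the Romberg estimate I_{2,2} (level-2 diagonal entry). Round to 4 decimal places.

I_{0,0} (trapezoid, 1 panel, h=0.6000): -0.299682
I_{1,0} (trapezoid, 2 panels, h=0.3000): -0.324540
I_{2,0} (trapezoid, 4 panels, h=0.1500): -0.330640
I_{1,1} = -0.324540 + (-0.324540 − (-0.299682))/3 = -0.332826
I_{2,1} = -0.330640 + (-0.330640 − (-0.324540))/3 = -0.332673
I_{2,2} = -0.332673 + (-0.332673 − (-0.332826))/15 = -0.332663

-0.3327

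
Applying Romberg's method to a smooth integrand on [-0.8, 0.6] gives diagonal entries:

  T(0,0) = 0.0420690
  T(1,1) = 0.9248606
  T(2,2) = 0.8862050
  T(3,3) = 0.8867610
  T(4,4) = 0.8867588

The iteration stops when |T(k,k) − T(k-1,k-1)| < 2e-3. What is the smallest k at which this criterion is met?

|T(1,1) − T(0,0)| = 0.8827916 ≥ 2e-3
|T(2,2) − T(1,1)| = 0.0386556 ≥ 2e-3
|T(3,3) − T(2,2)| = 0.0005560 < 2e-3

k = 3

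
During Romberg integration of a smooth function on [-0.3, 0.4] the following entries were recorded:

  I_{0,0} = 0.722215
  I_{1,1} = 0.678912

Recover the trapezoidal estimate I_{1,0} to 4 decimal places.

0.6897

From I_{1,1} = (4·I_{1,0} − I_{0,0})/3, solve for I_{1,0}:
4·I_{1,0} = 3·0.678912 + 0.722215 = 2.758951
I_{1,0} = 0.689738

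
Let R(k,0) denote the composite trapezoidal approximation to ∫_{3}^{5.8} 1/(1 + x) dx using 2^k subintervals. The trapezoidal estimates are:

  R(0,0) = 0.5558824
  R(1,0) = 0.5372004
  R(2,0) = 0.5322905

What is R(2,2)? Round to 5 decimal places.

0.53063

Richardson extrapolation on the trapezoidal column (denominator 4−1=3):
R(1,1) = (4·0.5372004 − 0.5558824) / 3 = 0.5309731
R(2,1) = 0.5322905 + (0.5322905 − 0.5372004)/3 = 0.5306539
R(2,2) = 0.5306539 + (0.5306539 − 0.5309731)/15 = 0.5306326
(Column j=1 coincides with Simpson's rule on the same nodes.)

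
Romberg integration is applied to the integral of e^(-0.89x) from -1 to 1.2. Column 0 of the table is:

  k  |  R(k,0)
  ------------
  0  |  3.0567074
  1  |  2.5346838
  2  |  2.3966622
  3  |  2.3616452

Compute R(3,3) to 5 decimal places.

Richardson extrapolation on the trapezoidal column (denominator 4−1=3):
R(1,1) = 2.5346838 + (2.5346838 − 3.0567074)/3 = 2.3606759
R(2,1) = (4·2.3966622 − 2.5346838) / 3 = 2.3506550
R(3,1) = (4·2.3616452 − 2.3966622) / 3 = 2.3499729
R(2,2) = 2.3506550 + (2.3506550 − 2.3606759)/15 = 2.3499869
R(3,2) = (16·2.3499729 − 2.3506550) / 15 = 2.3499274
R(3,3) = (64·2.3499274 − 2.3499869) / 63 = 2.3499265

2.34993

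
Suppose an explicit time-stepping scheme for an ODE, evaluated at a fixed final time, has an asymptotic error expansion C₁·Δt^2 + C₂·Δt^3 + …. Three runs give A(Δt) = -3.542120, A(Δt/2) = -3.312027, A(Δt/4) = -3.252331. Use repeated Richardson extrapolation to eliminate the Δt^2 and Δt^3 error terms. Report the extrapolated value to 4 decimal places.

-3.2320

First eliminate the Δt^2 term (factor 2^2 = 4):
  B₁ = (4·(-3.312027) − (-3.542120))/3 = -3.235329
  B₂ = (4·(-3.252331) − (-3.312027))/3 = -3.232432
Then eliminate the Δt^3 term (factor 2^3 = 8):
  (8·(-3.232432) − (-3.235329))/7 = -3.232018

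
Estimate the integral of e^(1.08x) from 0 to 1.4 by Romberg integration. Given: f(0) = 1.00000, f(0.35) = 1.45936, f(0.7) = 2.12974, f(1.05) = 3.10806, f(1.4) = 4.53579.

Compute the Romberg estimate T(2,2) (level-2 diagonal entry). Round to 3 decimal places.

T(0,0) (trapezoid, 1 panel, h=1.4000): 3.87505
T(1,0) (trapezoid, 2 panels, h=0.7000): 3.42834
T(2,0) (trapezoid, 4 panels, h=0.3500): 3.31277
T(1,1) = 3.42834 + (3.42834 − 3.87505)/3 = 3.27944
T(2,1) = 3.31277 + (3.31277 − 3.42834)/3 = 3.27425
T(2,2) = 3.27425 + (3.27425 − 3.27944)/15 = 3.27390

3.274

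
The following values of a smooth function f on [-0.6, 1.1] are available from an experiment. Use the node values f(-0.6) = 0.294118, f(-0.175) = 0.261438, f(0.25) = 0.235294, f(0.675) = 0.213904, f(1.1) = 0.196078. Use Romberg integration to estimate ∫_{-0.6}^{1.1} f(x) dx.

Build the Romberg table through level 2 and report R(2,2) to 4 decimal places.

0.4055

R(0,0) (trapezoid, 1 panel, h=1.7000): 0.416667
R(1,0) (trapezoid, 2 panels, h=0.8500): 0.408333
R(2,0) (trapezoid, 4 panels, h=0.4250): 0.406187
R(1,1) = 0.408333 + (0.408333 − 0.416667)/3 = 0.405555
R(2,1) = 0.406187 + (0.406187 − 0.408333)/3 = 0.405472
R(2,2) = 0.405472 + (0.405472 − 0.405555)/15 = 0.405466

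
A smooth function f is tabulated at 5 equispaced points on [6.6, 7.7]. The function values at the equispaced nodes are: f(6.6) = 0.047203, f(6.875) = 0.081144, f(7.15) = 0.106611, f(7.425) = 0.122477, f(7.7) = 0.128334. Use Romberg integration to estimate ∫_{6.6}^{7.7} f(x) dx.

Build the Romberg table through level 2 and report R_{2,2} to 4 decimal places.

R_{0,0} (trapezoid, 1 panel, h=1.1000): 0.096545
R_{1,0} (trapezoid, 2 panels, h=0.5500): 0.106909
R_{2,0} (trapezoid, 4 panels, h=0.2750): 0.109450
R_{1,1} = 0.106909 + (0.106909 − 0.096545)/3 = 0.110364
R_{2,1} = 0.109450 + (0.109450 − 0.106909)/3 = 0.110297
R_{2,2} = 0.110297 + (0.110297 − 0.110364)/15 = 0.110293

0.1103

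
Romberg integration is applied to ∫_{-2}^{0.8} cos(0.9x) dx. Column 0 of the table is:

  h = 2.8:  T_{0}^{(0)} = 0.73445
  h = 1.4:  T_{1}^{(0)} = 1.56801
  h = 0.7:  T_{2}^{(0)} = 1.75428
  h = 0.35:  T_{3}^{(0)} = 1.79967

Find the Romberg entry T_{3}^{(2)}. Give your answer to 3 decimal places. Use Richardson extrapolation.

T_{2}^{(1)} = 1.75428 + (1.75428 − 1.56801)/3 = 1.81637
T_{3}^{(1)} = (4·1.79967 − 1.75428) / 3 = 1.81480
T_{3}^{(2)} = 1.81480 + (1.81480 − 1.81637)/15 = 1.81470
(Column j=1 coincides with Simpson's rule on the same nodes.)

1.815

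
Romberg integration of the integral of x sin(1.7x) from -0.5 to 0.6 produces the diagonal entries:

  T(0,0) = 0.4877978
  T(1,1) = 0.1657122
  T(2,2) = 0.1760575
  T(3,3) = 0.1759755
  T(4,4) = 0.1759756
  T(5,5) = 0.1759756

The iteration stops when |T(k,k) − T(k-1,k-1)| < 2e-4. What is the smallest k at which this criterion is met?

k = 3

|T(1,1) − T(0,0)| = 0.3220856 ≥ 2e-4
|T(2,2) − T(1,1)| = 0.0103453 ≥ 2e-4
|T(3,3) − T(2,2)| = 0.0000820 < 2e-4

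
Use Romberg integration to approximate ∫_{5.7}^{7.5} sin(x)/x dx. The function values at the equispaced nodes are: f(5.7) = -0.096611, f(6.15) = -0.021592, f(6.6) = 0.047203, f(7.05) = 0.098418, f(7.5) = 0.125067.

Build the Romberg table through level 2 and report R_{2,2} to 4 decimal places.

R_{0,0} (trapezoid, 1 panel, h=1.8000): 0.025610
R_{1,0} (trapezoid, 2 panels, h=0.9000): 0.055288
R_{2,0} (trapezoid, 4 panels, h=0.4500): 0.062216
R_{1,1} = 0.055288 + (0.055288 − 0.025610)/3 = 0.065181
R_{2,1} = 0.062216 + (0.062216 − 0.055288)/3 = 0.064525
R_{2,2} = 0.064525 + (0.064525 − 0.065181)/15 = 0.064481

0.0645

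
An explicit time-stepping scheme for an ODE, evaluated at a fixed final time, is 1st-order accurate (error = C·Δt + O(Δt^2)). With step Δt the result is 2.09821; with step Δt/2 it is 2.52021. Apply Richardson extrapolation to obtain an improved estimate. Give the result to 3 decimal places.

The leading error scales as Δt; refining by a factor of 2 reduces it by 2^1 = 2.
Extrapolated value = (2·A(Δt/2) − A(Δt)) / (2 − 1)
= (2·2.52021 − 2.09821) / 1
= 2.94221 / 1 = 2.94221

2.942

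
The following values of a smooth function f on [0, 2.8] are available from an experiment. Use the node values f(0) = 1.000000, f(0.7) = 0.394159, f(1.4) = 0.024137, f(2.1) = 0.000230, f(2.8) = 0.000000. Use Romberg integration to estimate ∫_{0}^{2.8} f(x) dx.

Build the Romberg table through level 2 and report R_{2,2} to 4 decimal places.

0.6194

R_{0,0} (trapezoid, 1 panel, h=2.8000): 1.400000
R_{1,0} (trapezoid, 2 panels, h=1.4000): 0.733792
R_{2,0} (trapezoid, 4 panels, h=0.7000): 0.642968
R_{1,1} = 0.733792 + (0.733792 − 1.400000)/3 = 0.511723
R_{2,1} = 0.642968 + (0.642968 − 0.733792)/3 = 0.612693
R_{2,2} = 0.612693 + (0.612693 − 0.511723)/15 = 0.619424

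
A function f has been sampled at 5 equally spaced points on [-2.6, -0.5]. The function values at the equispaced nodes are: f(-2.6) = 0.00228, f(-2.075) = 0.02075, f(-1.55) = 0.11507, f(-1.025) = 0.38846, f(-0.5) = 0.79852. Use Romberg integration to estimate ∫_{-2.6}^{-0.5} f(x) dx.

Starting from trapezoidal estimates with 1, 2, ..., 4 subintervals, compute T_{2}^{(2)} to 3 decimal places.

0.469

T_{0}^{(0)} (trapezoid, 1 panel, h=2.1000): 0.84084
T_{1}^{(0)} (trapezoid, 2 panels, h=1.0500): 0.54124
T_{2}^{(0)} (trapezoid, 4 panels, h=0.5250): 0.48546
T_{1}^{(1)} = 0.54124 + (0.54124 − 0.84084)/3 = 0.44137
T_{2}^{(1)} = 0.48546 + (0.48546 − 0.54124)/3 = 0.46687
T_{2}^{(2)} = 0.46687 + (0.46687 − 0.44137)/15 = 0.46857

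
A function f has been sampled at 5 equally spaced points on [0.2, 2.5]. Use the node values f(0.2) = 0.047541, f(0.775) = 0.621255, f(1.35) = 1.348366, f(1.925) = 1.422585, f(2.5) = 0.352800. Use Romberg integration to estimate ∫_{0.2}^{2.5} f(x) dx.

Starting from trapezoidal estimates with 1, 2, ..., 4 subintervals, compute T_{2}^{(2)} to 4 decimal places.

T_{0}^{(0)} (trapezoid, 1 panel, h=2.3000): 0.460392
T_{1}^{(0)} (trapezoid, 2 panels, h=1.1500): 1.780817
T_{2}^{(0)} (trapezoid, 4 panels, h=0.5750): 2.065616
T_{1}^{(1)} = 1.780817 + (1.780817 − 0.460392)/3 = 2.220959
T_{2}^{(1)} = 2.065616 + (2.065616 − 1.780817)/3 = 2.160549
T_{2}^{(2)} = 2.160549 + (2.160549 − 2.220959)/15 = 2.156522

2.1565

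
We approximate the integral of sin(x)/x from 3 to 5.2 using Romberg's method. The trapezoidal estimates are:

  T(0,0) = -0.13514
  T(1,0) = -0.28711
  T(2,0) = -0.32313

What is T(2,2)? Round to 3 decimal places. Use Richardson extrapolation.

-0.335

T(1,1) = -0.28711 + (-0.28711 − (-0.13514))/3 = -0.33777
T(2,1) = -0.32313 + (-0.32313 − (-0.28711))/3 = -0.33514
T(2,2) = (16·(-0.33514) − (-0.33777)) / 15 = -0.33496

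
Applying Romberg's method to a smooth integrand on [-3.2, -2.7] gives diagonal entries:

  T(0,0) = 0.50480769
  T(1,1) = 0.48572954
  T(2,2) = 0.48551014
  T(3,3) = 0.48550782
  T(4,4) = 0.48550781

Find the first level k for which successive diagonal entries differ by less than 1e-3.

|T(1,1) − T(0,0)| = 0.01907815 ≥ 1e-3
|T(2,2) − T(1,1)| = 0.00021940 < 1e-3

k = 2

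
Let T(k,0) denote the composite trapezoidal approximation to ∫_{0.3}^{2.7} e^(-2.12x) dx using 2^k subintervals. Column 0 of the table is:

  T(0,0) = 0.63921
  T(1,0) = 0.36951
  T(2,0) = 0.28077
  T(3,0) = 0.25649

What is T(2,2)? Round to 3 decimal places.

Richardson extrapolation on the trapezoidal column (denominator 4−1=3):
T(1,1) = (4·0.36951 − 0.63921) / 3 = 0.27961
T(2,1) = (4·0.28077 − 0.36951) / 3 = 0.25119
T(2,2) = (16·0.25119 − 0.27961) / 15 = 0.24930

0.249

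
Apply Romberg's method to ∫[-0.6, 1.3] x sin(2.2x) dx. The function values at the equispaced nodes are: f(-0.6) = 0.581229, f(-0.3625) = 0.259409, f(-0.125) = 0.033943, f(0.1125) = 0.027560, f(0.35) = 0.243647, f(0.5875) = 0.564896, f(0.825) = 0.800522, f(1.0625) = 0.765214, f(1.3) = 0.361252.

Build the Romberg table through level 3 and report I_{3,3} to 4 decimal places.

0.7574

I_{0,0} (trapezoid, 1 panel, h=1.9000): 0.895357
I_{1,0} (trapezoid, 2 panels, h=0.9500): 0.679143
I_{2,0} (trapezoid, 4 panels, h=0.4750): 0.735942
I_{3,0} (trapezoid, 8 panels, h=0.2375): 0.752027
I_{1,1} = 0.679143 + (0.679143 − 0.895357)/3 = 0.607072
I_{2,1} = 0.735942 + (0.735942 − 0.679143)/3 = 0.754875
I_{3,1} = 0.752027 + (0.752027 − 0.735942)/3 = 0.757389
I_{2,2} = 0.754875 + (0.754875 − 0.607072)/15 = 0.764729
I_{3,2} = 0.757389 + (0.757389 − 0.754875)/15 = 0.757557
I_{3,3} = 0.757557 + (0.757557 − 0.764729)/63 = 0.757443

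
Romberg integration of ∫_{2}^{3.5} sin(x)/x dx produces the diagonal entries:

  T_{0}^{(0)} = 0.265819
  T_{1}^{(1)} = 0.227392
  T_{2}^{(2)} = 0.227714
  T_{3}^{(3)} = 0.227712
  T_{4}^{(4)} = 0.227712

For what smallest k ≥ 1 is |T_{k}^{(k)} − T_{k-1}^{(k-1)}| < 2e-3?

|T_{1}^{(1)} − T_{0}^{(0)}| = 0.038427 ≥ 2e-3
|T_{2}^{(2)} − T_{1}^{(1)}| = 0.000322 < 2e-3

k = 2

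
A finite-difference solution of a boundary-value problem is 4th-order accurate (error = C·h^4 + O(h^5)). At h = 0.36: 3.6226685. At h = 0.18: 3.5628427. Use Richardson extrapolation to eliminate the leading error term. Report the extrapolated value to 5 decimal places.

The leading error scales as h^4; refining by a factor of 2 reduces it by 2^4 = 16.
Extrapolated value = (16·A(h/2) − A(h)) / (16 − 1)
= (16·3.5628427 − 3.6226685) / 15
= 53.3828147 / 15 = 3.5588543

3.55885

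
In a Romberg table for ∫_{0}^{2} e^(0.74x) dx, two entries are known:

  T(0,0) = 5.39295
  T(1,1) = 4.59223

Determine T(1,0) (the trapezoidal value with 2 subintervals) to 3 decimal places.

From T(1,1) = (4·T(1,0) − T(0,0))/3, solve for T(1,0):
4·T(1,0) = 3·4.59223 + 5.39295 = 19.16964
T(1,0) = 4.79241

4.792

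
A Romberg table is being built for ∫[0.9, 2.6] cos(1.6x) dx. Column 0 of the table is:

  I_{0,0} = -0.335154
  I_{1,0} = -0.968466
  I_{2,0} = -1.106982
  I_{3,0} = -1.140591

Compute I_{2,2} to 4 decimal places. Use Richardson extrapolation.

Richardson extrapolation on the trapezoidal column (denominator 4−1=3):
I_{1,1} = -0.968466 + (-0.968466 − (-0.335154))/3 = -1.179570
I_{2,1} = -1.106982 + (-1.106982 − (-0.968466))/3 = -1.153154
I_{2,2} = -1.153154 + (-1.153154 − (-1.179570))/15 = -1.151393
(Column j=1 coincides with Simpson's rule on the same nodes.)

-1.1514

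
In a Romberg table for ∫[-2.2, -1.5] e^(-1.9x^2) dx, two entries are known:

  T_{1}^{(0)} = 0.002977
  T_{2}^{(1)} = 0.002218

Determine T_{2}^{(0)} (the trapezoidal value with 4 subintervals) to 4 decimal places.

From T_{2}^{(1)} = (4·T_{2}^{(0)} − T_{1}^{(0)})/3, solve for T_{2}^{(0)}:
4·T_{2}^{(0)} = 3·0.002218 + 0.002977 = 0.009631
T_{2}^{(0)} = 0.002408

0.0024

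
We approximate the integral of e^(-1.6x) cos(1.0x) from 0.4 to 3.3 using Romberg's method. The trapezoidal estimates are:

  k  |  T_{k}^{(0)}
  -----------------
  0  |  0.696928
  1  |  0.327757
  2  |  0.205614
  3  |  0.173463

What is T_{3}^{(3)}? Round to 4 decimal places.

Richardson extrapolation on the trapezoidal column (denominator 4−1=3):
T_{1}^{(1)} = (4·0.327757 − 0.696928) / 3 = 0.204700
T_{2}^{(1)} = (4·0.205614 − 0.327757) / 3 = 0.164900
T_{3}^{(1)} = (4·0.173463 − 0.205614) / 3 = 0.162746
T_{2}^{(2)} = (16·0.164900 − 0.204700) / 15 = 0.162247
T_{3}^{(2)} = (16·0.162746 − 0.164900) / 15 = 0.162602
T_{3}^{(3)} = 0.162602 + (0.162602 − 0.162247)/63 = 0.162608
(Column j=1 coincides with Simpson's rule on the same nodes.)

0.1626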